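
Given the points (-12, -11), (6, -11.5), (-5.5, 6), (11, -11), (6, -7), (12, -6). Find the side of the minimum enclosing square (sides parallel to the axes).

24

The bounding box has width 24 and height 17.5.
An axis-aligned square enclosing the set must have side ≥ max(width, height).
So the minimum side is max(24, 17.5) = 24.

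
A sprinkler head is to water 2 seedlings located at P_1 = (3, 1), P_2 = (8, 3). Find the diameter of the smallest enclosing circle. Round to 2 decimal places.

5.39

The smallest circle enclosing two points has them as diameter endpoints.
Centre = midpoint = (5.5, 2); r² = |P_1P_2|²/4 = 29/4 = 7.25.
Diameter = 2r = 2√(7.25) ≈ 5.39.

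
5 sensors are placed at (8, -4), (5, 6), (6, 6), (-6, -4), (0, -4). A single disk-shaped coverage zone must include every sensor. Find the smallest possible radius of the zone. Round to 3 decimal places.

7.965

The minimum enclosing circle is determined by three boundary points: (8, -4), (6, 6), (-6, -4).
Their circumcentre is (1, -0.2) with r² = 63.44.
The farthest remaining point (5, 6) is at distance² 54.44 ≤ 63.44.
r = √(63.44) ≈ 7.965.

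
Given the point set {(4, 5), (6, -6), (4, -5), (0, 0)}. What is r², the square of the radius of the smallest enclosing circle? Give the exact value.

A smallest enclosing disk is always determined by at most three of the input points on its boundary.
The farthest pair is (4, 5)–(6, -6) with squared distance 125. The circle on this segment as diameter has centre (5, -0.5) and r² = 125/4 = 31.25.
Check (4, -5): distance² to centre = 21.25 ≤ 31.25, so it lies inside.
All remaining points lie in this disk, and no smaller disk contains both endpoints, so this is the minimum enclosing circle.

31.25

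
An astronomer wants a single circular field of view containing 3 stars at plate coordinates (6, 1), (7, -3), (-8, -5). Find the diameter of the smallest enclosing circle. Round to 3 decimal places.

15.328

Call the three points A, B, C in the order given.
Side lengths²: AB² = 17, AC² = 232, BC² = 229.
Since AC² = 232 < 229 + 17 = 246, the triangle is acute, so the smallest enclosing circle is the circumcircle.
Circumcentre = (-41/62, -173/62), r² = 112897/1922.
Diameter = 2r = 2√(112897/1922) ≈ 15.328.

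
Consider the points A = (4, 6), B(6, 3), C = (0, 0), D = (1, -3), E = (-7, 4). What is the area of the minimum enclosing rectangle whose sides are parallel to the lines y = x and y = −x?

97.5

In coordinates u = x + y, v = x − y the rectangle is axis-aligned; the map (x,y)→(u,v) scales areas by 2.
u-values: 10, 9, 0, -2, -3; range = 10 − (-3) = 13.
v-values: -2, 3, 0, 4, -11; range = 4 − (-11) = 15.
Area = (13 × 15) / 2 = 97.5.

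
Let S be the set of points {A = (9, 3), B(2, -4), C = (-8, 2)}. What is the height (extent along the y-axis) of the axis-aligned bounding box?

max y = 3, min y = -4, so height = 7.

7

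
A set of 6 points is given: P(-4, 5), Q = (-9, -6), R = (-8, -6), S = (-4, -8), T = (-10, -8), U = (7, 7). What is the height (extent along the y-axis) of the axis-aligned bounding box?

15

max y = 7, min y = -8, so height = 15.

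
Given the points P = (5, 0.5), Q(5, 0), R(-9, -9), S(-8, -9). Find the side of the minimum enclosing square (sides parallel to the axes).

The bounding box has width 14 and height 9.5.
An axis-aligned square enclosing the set must have side ≥ max(width, height).
So the minimum side is max(14, 9.5) = 14.

14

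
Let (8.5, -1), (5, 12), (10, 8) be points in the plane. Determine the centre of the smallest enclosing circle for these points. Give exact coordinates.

Call the three points A, B, C in the order given.
Side lengths²: AB² = 181.25, AC² = 83.25, BC² = 41.
Since AB² = 181.25 ≥ 83.25 + 41 = 124.25, the angle opposite AB is not acute, so the smallest enclosing circle has AB as diameter.
Centre = midpoint of AB = (6.75, 5.5), r² = 181.25/4 = 45.3125.
Centre = (6.75, 5.5).

(6.75, 5.5)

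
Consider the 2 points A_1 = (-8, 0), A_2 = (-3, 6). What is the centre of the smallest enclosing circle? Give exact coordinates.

(-5.5, 3)

The smallest circle enclosing two points has them as diameter endpoints.
Centre = midpoint = (-5.5, 3); r² = |A_1A_2|²/4 = 61/4 = 15.25.
Centre = (-5.5, 3).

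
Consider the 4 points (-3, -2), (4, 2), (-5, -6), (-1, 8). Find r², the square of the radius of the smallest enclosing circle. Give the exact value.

53

The farthest pair is (-5, -6)–(-1, 8) with squared distance 212. The circle on this segment as diameter has centre (-3, 1) and r² = 212/4 = 53.
Check (-3, -2): distance² to centre = 9 ≤ 53, so it lies inside.
All remaining points lie in this disk, and no smaller disk contains both endpoints, so this is the minimum enclosing circle.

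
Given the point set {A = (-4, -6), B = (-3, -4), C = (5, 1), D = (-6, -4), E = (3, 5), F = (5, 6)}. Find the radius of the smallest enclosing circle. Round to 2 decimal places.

A smallest enclosing disk is always determined by at most three of the input points on its boundary.
The minimum enclosing circle is determined by three boundary points: A, D, F.
Their circumcentre is (3/14, 3/14) with r² = 5525/98.
The farthest remaining point E is at distance² 3005/98 ≤ 5525/98.
r = √(5525/98) ≈ 7.51.

7.51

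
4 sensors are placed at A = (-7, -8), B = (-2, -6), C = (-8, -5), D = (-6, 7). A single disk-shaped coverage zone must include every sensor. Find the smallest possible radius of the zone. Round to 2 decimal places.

7.52

The minimum enclosing circle of a finite set is fixed by two of the points (as a diameter) or three (as a circumcircle).
The farthest pair is A–D with squared distance 226. The circle on this segment as diameter has centre (-6.5, -0.5) and r² = 226/4 = 56.5.
Check B: distance² to centre = 50.5 ≤ 56.5, so it lies inside.
All remaining points lie in this disk, and no smaller disk contains both endpoints, so this is the minimum enclosing circle.
r = √(56.5) ≈ 7.52.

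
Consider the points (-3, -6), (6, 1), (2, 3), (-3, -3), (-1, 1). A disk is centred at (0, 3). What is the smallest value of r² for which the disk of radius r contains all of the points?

The required radius is the distance from (0, 3) to the farthest point.
Squared distances: 90, 40, 4, 45, 5.
Maximum is 90, attained at (-3, -6).

90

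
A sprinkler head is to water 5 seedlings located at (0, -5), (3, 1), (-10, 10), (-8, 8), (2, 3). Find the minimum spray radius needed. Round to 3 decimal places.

9.014

The minimum enclosing circle of a finite set is fixed by two of the points (as a diameter) or three (as a circumcircle).
The farthest pair is (0, -5)–(-10, 10) with squared distance 325. The circle on this segment as diameter has centre (-5, 2.5) and r² = 325/4 = 81.25.
Check (3, 1): distance² to centre = 66.25 ≤ 81.25, so it lies inside.
All remaining points lie in this disk, and no smaller disk contains both endpoints, so this is the minimum enclosing circle.
r = √(81.25) ≈ 9.014.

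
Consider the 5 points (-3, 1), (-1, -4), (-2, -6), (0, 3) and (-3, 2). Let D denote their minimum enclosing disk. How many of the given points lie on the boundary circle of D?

The farthest pair is (-2, -6)–(0, 3) with squared distance 85. The circle on this segment as diameter has centre (-1, -1.5) and r² = 85/4 = 21.25.
Check (-3, 1): distance² to centre = 10.25 ≤ 21.25, so it lies inside.
All remaining points lie in this disk, and no smaller disk contains both endpoints, so this is the minimum enclosing circle.
The points at distance exactly r from the centre are (-2, -6), (0, 3) — 2 points.

2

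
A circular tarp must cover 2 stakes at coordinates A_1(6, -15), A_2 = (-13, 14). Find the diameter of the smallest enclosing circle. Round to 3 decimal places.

34.670

The smallest circle enclosing two points has them as diameter endpoints.
Centre = midpoint = (-3.5, -0.5); r² = |A_1A_2|²/4 = 1202/4 = 300.5.
Diameter = 2r = 2√(300.5) ≈ 34.670.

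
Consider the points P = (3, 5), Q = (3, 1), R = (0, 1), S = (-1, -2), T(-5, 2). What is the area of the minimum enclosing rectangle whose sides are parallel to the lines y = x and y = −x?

In coordinates u = x + y, v = x − y the rectangle is axis-aligned; the map (x,y)→(u,v) scales areas by 2.
u-values: 8, 4, 1, -3, -3; range = 8 − (-3) = 11.
v-values: -2, 2, -1, 1, -7; range = 2 − (-7) = 9.
Area = (11 × 9) / 2 = 49.5.

49.5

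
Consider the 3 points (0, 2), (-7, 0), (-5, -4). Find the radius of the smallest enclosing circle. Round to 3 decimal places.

Call the three points A, B, C in the order given.
Side lengths²: AB² = 53, AC² = 61, BC² = 20.
Since AC² = 61 < 53 + 20 = 73, the triangle is acute, so the smallest enclosing circle is the circumcircle.
Circumcentre = (-3.0625, -0.53125), r² = 15.7861328125.
r = √(15.7861328125) ≈ 3.973.

3.973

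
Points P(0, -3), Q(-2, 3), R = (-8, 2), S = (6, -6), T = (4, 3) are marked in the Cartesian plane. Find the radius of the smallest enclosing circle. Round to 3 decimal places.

The minimum enclosing circle of a finite set is fixed by two of the points (as a diameter) or three (as a circumcircle).
The farthest pair is R–S with squared distance 260. The circle on this segment as diameter has centre (-1, -2) and r² = 260/4 = 65.
Check P: distance² to centre = 2 ≤ 65, so it lies inside.
All remaining points lie in this disk, and no smaller disk contains both endpoints, so this is the minimum enclosing circle.
r = √65 ≈ 8.062.

8.062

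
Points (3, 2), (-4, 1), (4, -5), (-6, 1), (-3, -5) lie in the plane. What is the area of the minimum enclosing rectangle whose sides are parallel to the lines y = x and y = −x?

104

In coordinates u = x + y, v = x − y the rectangle is axis-aligned; the map (x,y)→(u,v) scales areas by 2.
u-values: 5, -3, -1, -5, -8; range = 5 − (-8) = 13.
v-values: 1, -5, 9, -7, 2; range = 9 − (-7) = 16.
Area = (13 × 16) / 2 = 104.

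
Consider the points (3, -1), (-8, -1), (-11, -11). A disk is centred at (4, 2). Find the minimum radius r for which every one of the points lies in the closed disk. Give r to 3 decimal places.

19.849

The required radius is the distance from (4, 2) to the farthest point.
Squared distances: 10, 153, 394.
Maximum is 394, attained at (-11, -11).
r = √394 ≈ 19.849.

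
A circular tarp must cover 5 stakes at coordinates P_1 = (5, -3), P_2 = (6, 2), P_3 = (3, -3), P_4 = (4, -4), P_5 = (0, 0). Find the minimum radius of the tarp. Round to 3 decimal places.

3.536

A smallest enclosing disk is always determined by at most three of the input points on its boundary.
The minimum enclosing circle is determined by three boundary points: P_2, P_4, P_5.
Their circumcentre is (3.5, -0.5) with r² = 12.5.
The farthest remaining point P_1 is at distance² 8.5 ≤ 12.5.
r = √(12.5) ≈ 3.536.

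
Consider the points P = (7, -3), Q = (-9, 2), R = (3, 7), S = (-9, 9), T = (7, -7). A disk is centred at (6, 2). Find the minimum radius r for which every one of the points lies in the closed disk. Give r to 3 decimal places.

The required radius is the distance from (6, 2) to the farthest point.
Squared distances: 26, 225, 34, 274, 82.
Maximum is 274, attained at S.
r = √274 ≈ 16.553.

16.553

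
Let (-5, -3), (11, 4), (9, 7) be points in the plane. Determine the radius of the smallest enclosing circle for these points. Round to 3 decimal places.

Call the three points A, B, C in the order given.
Side lengths²: AB² = 305, AC² = 296, BC² = 13.
Since AB² = 305 < 296 + 13 = 309, the triangle is acute, so the smallest enclosing circle is the circumcircle.
Circumcentre = (179/62, 47/62), r² = 146705/1922.
r = √(146705/1922) ≈ 8.737.

8.737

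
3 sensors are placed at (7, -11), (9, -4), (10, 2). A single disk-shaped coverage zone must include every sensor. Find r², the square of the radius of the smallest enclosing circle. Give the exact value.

44.5

Call the three points A, B, C in the order given.
Side lengths²: AB² = 53, AC² = 178, BC² = 37.
Since AC² = 178 ≥ 53 + 37 = 90, the angle opposite AC is not acute, so the smallest enclosing circle has AC as diameter.
Centre = midpoint of AC = (8.5, -4.5), r² = 178/4 = 44.5.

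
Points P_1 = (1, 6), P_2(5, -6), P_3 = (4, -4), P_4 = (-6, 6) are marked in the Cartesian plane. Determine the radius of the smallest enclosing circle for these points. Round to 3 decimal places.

8.139

The minimum enclosing circle of a finite set is fixed by two of the points (as a diameter) or three (as a circumcircle).
The farthest pair is P_2–P_4 with squared distance 265. The circle on this segment as diameter has centre (-0.5, 0) and r² = 265/4 = 66.25.
Check P_1: distance² to centre = 38.25 ≤ 66.25, so it lies inside.
All remaining points lie in this disk, and no smaller disk contains both endpoints, so this is the minimum enclosing circle.
r = √(66.25) ≈ 8.139.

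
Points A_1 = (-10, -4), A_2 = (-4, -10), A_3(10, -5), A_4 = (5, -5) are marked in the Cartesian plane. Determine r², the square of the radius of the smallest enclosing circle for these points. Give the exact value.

100.25

The farthest pair is A_1–A_3 with squared distance 401. The circle on this segment as diameter has centre (0, -4.5) and r² = 401/4 = 100.25.
Check A_2: distance² to centre = 46.25 ≤ 100.25, so it lies inside.
All remaining points lie in this disk, and no smaller disk contains both endpoints, so this is the minimum enclosing circle.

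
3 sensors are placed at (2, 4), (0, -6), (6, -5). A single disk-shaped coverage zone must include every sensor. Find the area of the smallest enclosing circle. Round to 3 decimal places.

Call the three points A, B, C in the order given.
Side lengths²: AB² = 104, AC² = 97, BC² = 37.
Since AB² = 104 < 97 + 37 = 134, the triangle is acute, so the smallest enclosing circle is the circumcircle.
Circumcentre = (133/58, -73/58), r² = 46657/1682.
Area = π·r² = π·46657/1682 ≈ 87.145.

87.145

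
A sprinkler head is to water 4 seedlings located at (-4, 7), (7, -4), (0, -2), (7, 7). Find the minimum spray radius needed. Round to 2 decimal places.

7.78

The minimum enclosing circle of a finite set is fixed by two of the points (as a diameter) or three (as a circumcircle).
The farthest pair is (-4, 7)–(7, -4) with squared distance 242. The circle on this segment as diameter has centre (1.5, 1.5) and r² = 242/4 = 60.5.
Check (0, -2): distance² to centre = 14.5 ≤ 60.5, so it lies inside.
All remaining points lie in this disk, and no smaller disk contains both endpoints, so this is the minimum enclosing circle.
r = √(60.5) ≈ 7.78.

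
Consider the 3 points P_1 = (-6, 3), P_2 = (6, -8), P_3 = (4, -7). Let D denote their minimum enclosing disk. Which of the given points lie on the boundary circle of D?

P_1, P_2

Side lengths²: P_1P_2² = 265, P_1P_3² = 200, P_2P_3² = 5.
Since P_1P_2² = 265 ≥ 200 + 5 = 205, the angle opposite P_1P_2 is not acute, so the smallest enclosing circle has P_1P_2 as diameter.
Centre = midpoint of P_1P_2 = (0, -2.5), r² = 265/4 = 66.25.
The points at distance exactly r from the centre are P_1, P_2 — 2 points.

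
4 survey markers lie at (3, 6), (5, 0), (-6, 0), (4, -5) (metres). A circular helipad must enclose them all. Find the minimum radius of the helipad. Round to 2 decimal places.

6.36

By Welzl's lemma the MEC is supported by two points (diametrically opposite) or three points (on a circumcircle).
The minimum enclosing circle is determined by three boundary points: (3, 6), (-6, 0), (4, -5).
Their circumcentre is (5/14, 3/14) with r² = 3965/98.
The farthest remaining point (5, 0) is at distance² 2117/98 ≤ 3965/98.
r = √(3965/98) ≈ 6.36.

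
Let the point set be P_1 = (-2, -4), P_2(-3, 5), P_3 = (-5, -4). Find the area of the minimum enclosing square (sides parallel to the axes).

The bounding box has width 3 and height 9.
An axis-aligned square enclosing the set must have side ≥ max(width, height).
So the minimum side is max(3, 9) = 9.
Area = 9² = 81.

81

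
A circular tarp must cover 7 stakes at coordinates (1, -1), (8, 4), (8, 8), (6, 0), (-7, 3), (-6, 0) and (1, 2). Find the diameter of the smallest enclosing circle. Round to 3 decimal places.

16.125

The minimum enclosing circle of a finite set is fixed by two of the points (as a diameter) or three (as a circumcircle).
The farthest pair is (8, 8)–(-6, 0) with squared distance 260. The circle on this segment as diameter has centre (1, 4) and r² = 260/4 = 65.
Check (1, -1): distance² to centre = 25 ≤ 65, so it lies inside.
All remaining points lie in this disk, and no smaller disk contains both endpoints, so this is the minimum enclosing circle.
Diameter = 2r = 2√65 ≈ 16.125.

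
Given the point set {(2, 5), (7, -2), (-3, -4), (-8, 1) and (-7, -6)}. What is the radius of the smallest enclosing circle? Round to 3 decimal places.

A smallest enclosing disk is always determined by at most three of the input points on its boundary.
The minimum enclosing circle is determined by three boundary points: (7, -2), (-8, 1), (-7, -6).
Their circumcentre is (-12/17, -26/17) with r² = 17225/289.
The farthest remaining point (2, 5) is at distance² 14437/289 ≤ 17225/289.
r = √(17225/289) ≈ 7.720.

7.720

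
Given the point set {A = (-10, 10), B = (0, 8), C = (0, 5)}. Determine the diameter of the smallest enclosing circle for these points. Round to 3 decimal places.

11.180

Side lengths²: AB² = 104, AC² = 125, BC² = 9.
Since AC² = 125 ≥ 104 + 9 = 113, the angle opposite AC is not acute, so the smallest enclosing circle has AC as diameter.
Centre = midpoint of AC = (-5, 7.5), r² = 125/4 = 31.25.
Diameter = 2r = 2√(31.25) ≈ 11.180.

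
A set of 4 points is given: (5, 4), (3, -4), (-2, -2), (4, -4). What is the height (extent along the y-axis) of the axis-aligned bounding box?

8

max y = 4, min y = -4, so height = 8.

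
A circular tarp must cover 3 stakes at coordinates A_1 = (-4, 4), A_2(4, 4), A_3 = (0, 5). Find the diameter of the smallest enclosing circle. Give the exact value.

8

Side lengths²: A_1A_2² = 64, A_1A_3² = 17, A_2A_3² = 17.
Since A_1A_2² = 64 ≥ 17 + 17 = 34, the angle opposite A_1A_2 is not acute, so the smallest enclosing circle has A_1A_2 as diameter.
Centre = midpoint of A_1A_2 = (0, 4), r² = 64/4 = 16.
Diameter = 2r = 2√16 = 8.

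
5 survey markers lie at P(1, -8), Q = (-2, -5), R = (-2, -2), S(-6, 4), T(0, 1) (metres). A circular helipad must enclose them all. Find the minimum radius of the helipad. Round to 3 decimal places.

The minimum enclosing circle of a finite set is fixed by two of the points (as a diameter) or three (as a circumcircle).
The farthest pair is P–S with squared distance 193. The circle on this segment as diameter has centre (-2.5, -2) and r² = 193/4 = 48.25.
Check Q: distance² to centre = 9.25 ≤ 48.25, so it lies inside.
All remaining points lie in this disk, and no smaller disk contains both endpoints, so this is the minimum enclosing circle.
r = √(48.25) ≈ 6.946.

6.946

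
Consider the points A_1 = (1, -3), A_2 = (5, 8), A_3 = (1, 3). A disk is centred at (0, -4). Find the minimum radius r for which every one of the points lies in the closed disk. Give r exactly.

13

The required radius is the distance from (0, -4) to the farthest point.
Squared distances: 2, 169, 50.
Maximum is 169, attained at A_2.
r = √169 = 13.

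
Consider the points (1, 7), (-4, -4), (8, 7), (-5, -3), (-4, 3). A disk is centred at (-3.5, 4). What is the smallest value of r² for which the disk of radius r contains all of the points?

141.25

The required radius is the distance from (-3.5, 4) to the farthest point.
Squared distances: 29.25, 64.25, 141.25, 51.25, 1.25.
Maximum is 141.25, attained at (8, 7).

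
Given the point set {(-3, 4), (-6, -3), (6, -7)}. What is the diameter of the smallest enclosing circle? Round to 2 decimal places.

14.26

Call the three points A, B, C in the order given.
Side lengths²: AB² = 58, AC² = 202, BC² = 160.
Since AC² = 202 < 160 + 58 = 218, the triangle is acute, so the smallest enclosing circle is the circumcircle.
Circumcentre = (25/24, -1.875), r² = 14645/288.
Diameter = 2r = 2√(14645/288) ≈ 14.26.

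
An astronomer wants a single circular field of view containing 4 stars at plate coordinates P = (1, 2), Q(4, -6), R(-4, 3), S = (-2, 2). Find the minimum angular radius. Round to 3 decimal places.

6.021

The minimum enclosing circle of a finite set is fixed by two of the points (as a diameter) or three (as a circumcircle).
The farthest pair is Q–R with squared distance 145. The circle on this segment as diameter has centre (0, -1.5) and r² = 145/4 = 36.25.
Check P: distance² to centre = 13.25 ≤ 36.25, so it lies inside.
All remaining points lie in this disk, and no smaller disk contains both endpoints, so this is the minimum enclosing circle.
r = √(36.25) ≈ 6.021.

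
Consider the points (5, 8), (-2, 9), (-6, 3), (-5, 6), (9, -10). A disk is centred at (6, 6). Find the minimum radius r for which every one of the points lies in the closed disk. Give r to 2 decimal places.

16.28

The required radius is the distance from (6, 6) to the farthest point.
Squared distances: 5, 73, 153, 121, 265.
Maximum is 265, attained at (9, -10).
r = √265 ≈ 16.28.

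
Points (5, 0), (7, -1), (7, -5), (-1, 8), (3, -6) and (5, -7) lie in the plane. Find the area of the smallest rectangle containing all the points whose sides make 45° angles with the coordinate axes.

105

In coordinates u = x + y, v = x − y the rectangle is axis-aligned; the map (x,y)→(u,v) scales areas by 2.
u-values: 5, 6, 2, 7, -3, -2; range = 7 − (-3) = 10.
v-values: 5, 8, 12, -9, 9, 12; range = 12 − (-9) = 21.
Area = (10 × 21) / 2 = 105.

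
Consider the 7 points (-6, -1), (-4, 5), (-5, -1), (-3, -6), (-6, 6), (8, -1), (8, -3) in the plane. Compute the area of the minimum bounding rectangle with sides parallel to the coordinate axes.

168

x ranges over [-6, 8], width 14.
y ranges over [-6, 6], height 12.
Area = 14 × 12 = 168.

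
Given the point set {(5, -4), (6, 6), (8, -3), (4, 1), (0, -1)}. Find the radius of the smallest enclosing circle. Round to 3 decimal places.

5.154

A smallest enclosing disk is always determined by at most three of the input points on its boundary.
The minimum enclosing circle is determined by three boundary points: (6, 6), (8, -3), (0, -1).
Their circumcentre is (4.75, 1) with r² = 26.5625.
The farthest remaining point (5, -4) is at distance² 25.0625 ≤ 26.5625.
r = √(26.5625) ≈ 5.154.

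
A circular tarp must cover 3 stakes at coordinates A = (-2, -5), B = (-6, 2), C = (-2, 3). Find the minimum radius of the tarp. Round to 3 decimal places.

Side lengths²: AB² = 65, AC² = 64, BC² = 17.
Since AB² = 65 < 64 + 17 = 81, the triangle is acute, so the smallest enclosing circle is the circumcircle.
Circumcentre = (-3.125, -1), r² = 17.265625.
r = √(17.265625) ≈ 4.155.

4.155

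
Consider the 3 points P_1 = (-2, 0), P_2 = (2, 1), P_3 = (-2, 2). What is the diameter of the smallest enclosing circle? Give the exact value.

Side lengths²: P_1P_2² = 17, P_1P_3² = 4, P_2P_3² = 17.
Since P_2P_3² = 17 < 17 + 4 = 21, the triangle is acute, so the smallest enclosing circle is the circumcircle.
Circumcentre = (-0.125, 1), r² = 4.515625.
Diameter = 2r = 2√(4.515625) = 4.25.

4.25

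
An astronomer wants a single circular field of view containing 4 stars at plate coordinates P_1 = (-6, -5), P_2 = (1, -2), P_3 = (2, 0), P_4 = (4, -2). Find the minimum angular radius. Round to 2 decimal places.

5.22

The farthest pair is P_1–P_4 with squared distance 109. The circle on this segment as diameter has centre (-1, -3.5) and r² = 109/4 = 27.25.
Check P_2: distance² to centre = 6.25 ≤ 27.25, so it lies inside.
All remaining points lie in this disk, and no smaller disk contains both endpoints, so this is the minimum enclosing circle.
r = √(27.25) ≈ 5.22.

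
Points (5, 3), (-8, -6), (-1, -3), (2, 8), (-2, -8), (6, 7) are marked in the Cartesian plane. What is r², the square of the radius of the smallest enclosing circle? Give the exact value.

The farthest pair is (-8, -6)–(6, 7) with squared distance 365. The circle on this segment as diameter has centre (-1, 0.5) and r² = 365/4 = 91.25.
Check (5, 3): distance² to centre = 42.25 ≤ 91.25, so it lies inside.
All remaining points lie in this disk, and no smaller disk contains both endpoints, so this is the minimum enclosing circle.

91.25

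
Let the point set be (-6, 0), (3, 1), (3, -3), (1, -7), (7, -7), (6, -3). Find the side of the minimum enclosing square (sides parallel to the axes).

13

The bounding box has width 13 and height 8.
An axis-aligned square enclosing the set must have side ≥ max(width, height).
So the minimum side is max(13, 8) = 13.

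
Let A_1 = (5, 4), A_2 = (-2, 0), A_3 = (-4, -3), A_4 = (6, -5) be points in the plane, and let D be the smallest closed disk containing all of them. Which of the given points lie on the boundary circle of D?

By Welzl's lemma the MEC is supported by two points (diametrically opposite) or three points (on a circumcircle).
The minimum enclosing circle is determined by three boundary points: A_1, A_3, A_4.
Their circumcentre is (71/44, -41/44) with r² = 34645/968.
The farthest remaining point A_2 is at distance² 13481/968 ≤ 34645/968.
The points at distance exactly r from the centre are A_1, A_3, A_4 — 3 points.

A_1, A_3, A_4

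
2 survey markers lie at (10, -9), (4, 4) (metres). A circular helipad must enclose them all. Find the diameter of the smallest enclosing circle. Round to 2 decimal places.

14.32

The smallest circle enclosing two points has them as diameter endpoints.
Centre = midpoint = (7, -2.5); r² = |(10, -9)−(4, 4)|²/4 = 205/4 = 51.25.
Diameter = 2r = 2√(51.25) ≈ 14.32.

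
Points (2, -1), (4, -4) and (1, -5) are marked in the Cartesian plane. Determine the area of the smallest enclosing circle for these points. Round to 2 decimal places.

Call the three points A, B, C in the order given.
Side lengths²: AB² = 13, AC² = 17, BC² = 10.
Since AC² = 17 < 13 + 10 = 23, the triangle is acute, so the smallest enclosing circle is the circumcircle.
Circumcentre = (45/22, -69/22), r² = 1105/242.
Area = π·r² = π·1105/242 ≈ 14.34.

14.34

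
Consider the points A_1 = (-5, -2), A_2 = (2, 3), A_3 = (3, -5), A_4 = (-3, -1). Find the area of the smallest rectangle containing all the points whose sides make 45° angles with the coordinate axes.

66

In coordinates u = x + y, v = x − y the rectangle is axis-aligned; the map (x,y)→(u,v) scales areas by 2.
u-values: -7, 5, -2, -4; range = 5 − (-7) = 12.
v-values: -3, -1, 8, -2; range = 8 − (-3) = 11.
Area = (12 × 11) / 2 = 66.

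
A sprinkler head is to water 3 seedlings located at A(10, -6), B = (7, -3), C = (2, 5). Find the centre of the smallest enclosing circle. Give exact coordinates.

(6, -0.5)

Side lengths²: AB² = 18, AC² = 185, BC² = 89.
Since AC² = 185 ≥ 89 + 18 = 107, the angle opposite AC is not acute, so the smallest enclosing circle has AC as diameter.
Centre = midpoint of AC = (6, -0.5), r² = 185/4 = 46.25.
Centre = (6, -0.5).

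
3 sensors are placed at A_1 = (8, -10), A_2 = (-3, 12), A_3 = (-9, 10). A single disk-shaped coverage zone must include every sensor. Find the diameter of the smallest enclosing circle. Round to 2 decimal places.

26.25

Side lengths²: A_1A_2² = 605, A_1A_3² = 689, A_2A_3² = 40.
Since A_1A_3² = 689 ≥ 605 + 40 = 645, the angle opposite A_1A_3 is not acute, so the smallest enclosing circle has A_1A_3 as diameter.
Centre = midpoint of A_1A_3 = (-0.5, 0), r² = 689/4 = 172.25.
Diameter = 2r = 2√(172.25) ≈ 26.25.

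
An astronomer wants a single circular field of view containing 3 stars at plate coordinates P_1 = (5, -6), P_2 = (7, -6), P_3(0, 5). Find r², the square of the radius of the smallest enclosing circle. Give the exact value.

42.5

Side lengths²: P_1P_2² = 4, P_1P_3² = 146, P_2P_3² = 170.
Since P_2P_3² = 170 ≥ 146 + 4 = 150, the angle opposite P_2P_3 is not acute, so the smallest enclosing circle has P_2P_3 as diameter.
Centre = midpoint of P_2P_3 = (3.5, -0.5), r² = 170/4 = 42.5.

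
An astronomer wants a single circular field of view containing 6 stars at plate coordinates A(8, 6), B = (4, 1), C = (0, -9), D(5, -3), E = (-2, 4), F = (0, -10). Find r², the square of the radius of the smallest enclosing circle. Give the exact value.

A smallest enclosing disk is always determined by at most three of the input points on its boundary.
The farthest pair is A–F with squared distance 320. The circle on this segment as diameter has centre (4, -2) and r² = 320/4 = 80.
Check B: distance² to centre = 9 ≤ 80, so it lies inside.
All remaining points lie in this disk, and no smaller disk contains both endpoints, so this is the minimum enclosing circle.

80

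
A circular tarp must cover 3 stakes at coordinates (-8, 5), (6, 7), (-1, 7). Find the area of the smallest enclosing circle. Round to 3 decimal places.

Call the three points A, B, C in the order given.
Side lengths²: AB² = 200, AC² = 53, BC² = 49.
Since AB² = 200 ≥ 53 + 49 = 102, the angle opposite AB is not acute, so the smallest enclosing circle has AB as diameter.
Centre = midpoint of AB = (-1, 6), r² = 200/4 = 50.
Area = π·r² = π·50 ≈ 157.080.

157.080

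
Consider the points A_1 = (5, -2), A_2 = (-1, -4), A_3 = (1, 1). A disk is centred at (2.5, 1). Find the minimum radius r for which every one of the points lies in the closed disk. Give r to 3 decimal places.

The required radius is the distance from (2.5, 1) to the farthest point.
Squared distances: 15.25, 37.25, 2.25.
Maximum is 37.25, attained at A_2.
r = √(37.25) ≈ 6.103.

6.103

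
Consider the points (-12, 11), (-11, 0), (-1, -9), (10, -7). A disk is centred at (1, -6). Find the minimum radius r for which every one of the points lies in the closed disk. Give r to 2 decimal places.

The required radius is the distance from (1, -6) to the farthest point.
Squared distances: 458, 180, 13, 82.
Maximum is 458, attained at (-12, 11).
r = √458 ≈ 21.40.

21.40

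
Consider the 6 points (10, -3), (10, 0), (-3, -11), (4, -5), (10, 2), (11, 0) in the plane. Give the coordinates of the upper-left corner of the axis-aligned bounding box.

(-3, 2)

x-range [-3, 11], y-range [-11, 2].
The upper-left corner is (-3, 2).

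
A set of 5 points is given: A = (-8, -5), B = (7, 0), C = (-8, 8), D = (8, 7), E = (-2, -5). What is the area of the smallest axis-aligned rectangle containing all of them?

x ranges over [-8, 8], width 16.
y ranges over [-5, 8], height 13.
Area = 16 × 13 = 208.

208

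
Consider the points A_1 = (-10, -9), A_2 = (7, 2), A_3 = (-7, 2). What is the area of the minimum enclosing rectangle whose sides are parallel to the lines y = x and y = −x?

In coordinates u = x + y, v = x − y the rectangle is axis-aligned; the map (x,y)→(u,v) scales areas by 2.
u-values: -19, 9, -5; range = 9 − (-19) = 28.
v-values: -1, 5, -9; range = 5 − (-9) = 14.
Area = (28 × 14) / 2 = 196.

196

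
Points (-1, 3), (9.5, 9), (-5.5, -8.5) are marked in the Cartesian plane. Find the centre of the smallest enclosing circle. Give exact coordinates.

Call the three points A, B, C in the order given.
Side lengths²: AB² = 146.25, AC² = 152.5, BC² = 531.25.
Since BC² = 531.25 ≥ 152.5 + 146.25 = 298.75, the angle opposite BC is not acute, so the smallest enclosing circle has BC as diameter.
Centre = midpoint of BC = (2, 0.25), r² = 531.25/4 = 132.8125.
Centre = (2, 0.25).

(2, 0.25)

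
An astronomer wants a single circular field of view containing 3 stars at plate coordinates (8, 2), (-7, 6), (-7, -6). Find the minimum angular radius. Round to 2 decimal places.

8.80

Call the three points A, B, C in the order given.
Side lengths²: AB² = 241, AC² = 289, BC² = 144.
Since AC² = 289 < 241 + 144 = 385, the triangle is acute, so the smallest enclosing circle is the circumcircle.
Circumcentre = (-17/30, 0), r² = 69649/900.
r = √(69649/900) ≈ 8.80.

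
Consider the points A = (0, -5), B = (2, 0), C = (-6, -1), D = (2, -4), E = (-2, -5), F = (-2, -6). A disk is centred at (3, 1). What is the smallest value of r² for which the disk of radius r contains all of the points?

85

The required radius is the distance from (3, 1) to the farthest point.
Squared distances: 45, 2, 85, 26, 61, 74.
Maximum is 85, attained at C.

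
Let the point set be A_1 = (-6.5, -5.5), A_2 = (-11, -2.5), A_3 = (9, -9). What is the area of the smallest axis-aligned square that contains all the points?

400

The bounding box has width 20 and height 6.5.
An axis-aligned square enclosing the set must have side ≥ max(width, height).
So the minimum side is max(20, 6.5) = 20.
Area = 20² = 400.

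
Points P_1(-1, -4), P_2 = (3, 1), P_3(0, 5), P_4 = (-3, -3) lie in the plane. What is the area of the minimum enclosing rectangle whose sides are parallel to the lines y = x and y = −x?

44

In coordinates u = x + y, v = x − y the rectangle is axis-aligned; the map (x,y)→(u,v) scales areas by 2.
u-values: -5, 4, 5, -6; range = 5 − (-6) = 11.
v-values: 3, 2, -5, 0; range = 3 − (-5) = 8.
Area = (11 × 8) / 2 = 44.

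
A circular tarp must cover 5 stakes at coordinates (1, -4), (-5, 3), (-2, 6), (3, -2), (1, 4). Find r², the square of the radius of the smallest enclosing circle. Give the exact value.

The minimum enclosing circle of a finite set is fixed by two of the points (as a diameter) or three (as a circumcircle).
The farthest pair is (1, -4)–(-2, 6) with squared distance 109. The circle on this segment as diameter has centre (-0.5, 1) and r² = 109/4 = 27.25.
Check (-5, 3): distance² to centre = 24.25 ≤ 27.25, so it lies inside.
All remaining points lie in this disk, and no smaller disk contains both endpoints, so this is the minimum enclosing circle.

27.25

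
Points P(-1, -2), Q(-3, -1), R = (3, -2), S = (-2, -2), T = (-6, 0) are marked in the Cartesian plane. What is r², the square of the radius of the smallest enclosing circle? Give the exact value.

The farthest pair is R–T with squared distance 85. The circle on this segment as diameter has centre (-1.5, -1) and r² = 85/4 = 21.25.
Check P: distance² to centre = 1.25 ≤ 21.25, so it lies inside.
All remaining points lie in this disk, and no smaller disk contains both endpoints, so this is the minimum enclosing circle.

21.25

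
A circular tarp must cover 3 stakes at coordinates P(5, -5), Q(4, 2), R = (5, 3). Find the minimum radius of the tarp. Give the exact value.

4

Side lengths²: PQ² = 50, PR² = 64, QR² = 2.
Since PR² = 64 ≥ 50 + 2 = 52, the angle opposite PR is not acute, so the smallest enclosing circle has PR as diameter.
Centre = midpoint of PR = (5, -1), r² = 64/4 = 16.
r = √16 = 4.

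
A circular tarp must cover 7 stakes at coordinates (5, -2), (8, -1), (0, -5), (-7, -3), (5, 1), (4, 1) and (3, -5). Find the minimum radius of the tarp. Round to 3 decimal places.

A smallest enclosing disk is always determined by at most three of the input points on its boundary.
The farthest pair is (8, -1)–(-7, -3) with squared distance 229. The circle on this segment as diameter has centre (0.5, -2) and r² = 229/4 = 57.25.
Check (5, -2): distance² to centre = 20.25 ≤ 57.25, so it lies inside.
All remaining points lie in this disk, and no smaller disk contains both endpoints, so this is the minimum enclosing circle.
r = √(57.25) ≈ 7.566.

7.566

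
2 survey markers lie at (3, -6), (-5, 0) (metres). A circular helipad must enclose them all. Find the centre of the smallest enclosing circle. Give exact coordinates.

The smallest circle enclosing two points has them as diameter endpoints.
Centre = midpoint = (-1, -3); r² = |(3, -6)−(-5, 0)|²/4 = 100/4 = 25.
Centre = (-1, -3).

(-1, -3)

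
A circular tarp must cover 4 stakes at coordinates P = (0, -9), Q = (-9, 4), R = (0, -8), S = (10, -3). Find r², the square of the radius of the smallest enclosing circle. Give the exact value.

102.5

The farthest pair is Q–S with squared distance 410. The circle on this segment as diameter has centre (0.5, 0.5) and r² = 410/4 = 102.5.
Check P: distance² to centre = 90.5 ≤ 102.5, so it lies inside.
All remaining points lie in this disk, and no smaller disk contains both endpoints, so this is the minimum enclosing circle.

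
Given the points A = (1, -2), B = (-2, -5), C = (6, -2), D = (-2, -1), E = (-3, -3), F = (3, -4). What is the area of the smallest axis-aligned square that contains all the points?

81

The bounding box has width 9 and height 4.
An axis-aligned square enclosing the set must have side ≥ max(width, height).
So the minimum side is max(9, 4) = 9.
Area = 9² = 81.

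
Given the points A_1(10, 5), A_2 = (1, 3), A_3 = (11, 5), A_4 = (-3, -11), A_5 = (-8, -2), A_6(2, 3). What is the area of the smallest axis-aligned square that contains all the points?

361

The bounding box has width 19 and height 16.
An axis-aligned square enclosing the set must have side ≥ max(width, height).
So the minimum side is max(19, 16) = 19.
Area = 19² = 361.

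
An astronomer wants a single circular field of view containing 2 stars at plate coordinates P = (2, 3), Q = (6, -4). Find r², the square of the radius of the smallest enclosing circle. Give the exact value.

16.25

The smallest circle enclosing two points has them as diameter endpoints.
Centre = midpoint = (4, -0.5); r² = |PQ|²/4 = 65/4 = 16.25.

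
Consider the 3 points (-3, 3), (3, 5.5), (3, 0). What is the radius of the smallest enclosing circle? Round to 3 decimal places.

3.634

Call the three points A, B, C in the order given.
Side lengths²: AB² = 42.25, AC² = 45, BC² = 30.25.
Since AC² = 45 < 42.25 + 30.25 = 72.5, the triangle is acute, so the smallest enclosing circle is the circumcircle.
Circumcentre = (0.625, 2.75), r² = 13.203125.
r = √(13.203125) ≈ 3.634.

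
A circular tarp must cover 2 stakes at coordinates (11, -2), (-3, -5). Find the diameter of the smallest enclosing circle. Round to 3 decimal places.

The smallest circle enclosing two points has them as diameter endpoints.
Centre = midpoint = (4, -3.5); r² = |(11, -2)−(-3, -5)|²/4 = 205/4 = 51.25.
Diameter = 2r = 2√(51.25) ≈ 14.318.

14.318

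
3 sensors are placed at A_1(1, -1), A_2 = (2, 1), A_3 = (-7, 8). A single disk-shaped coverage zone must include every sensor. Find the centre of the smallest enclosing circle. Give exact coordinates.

(-3, 3.5)

Side lengths²: A_1A_2² = 5, A_1A_3² = 145, A_2A_3² = 130.
Since A_1A_3² = 145 ≥ 130 + 5 = 135, the angle opposite A_1A_3 is not acute, so the smallest enclosing circle has A_1A_3 as diameter.
Centre = midpoint of A_1A_3 = (-3, 3.5), r² = 145/4 = 36.25.
Centre = (-3, 3.5).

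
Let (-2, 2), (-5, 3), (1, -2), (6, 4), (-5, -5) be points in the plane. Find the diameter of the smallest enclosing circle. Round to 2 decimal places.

14.21

The farthest pair is (6, 4)–(-5, -5) with squared distance 202. The circle on this segment as diameter has centre (0.5, -0.5) and r² = 202/4 = 50.5.
Check (-2, 2): distance² to centre = 12.5 ≤ 50.5, so it lies inside.
All remaining points lie in this disk, and no smaller disk contains both endpoints, so this is the minimum enclosing circle.
Diameter = 2r = 2√(50.5) ≈ 14.21.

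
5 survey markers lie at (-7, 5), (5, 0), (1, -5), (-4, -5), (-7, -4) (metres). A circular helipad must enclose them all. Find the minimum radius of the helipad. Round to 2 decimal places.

A smallest enclosing disk is always determined by at most three of the input points on its boundary.
The minimum enclosing circle is determined by three boundary points: (-7, 5), (5, 0), (-7, -4).
Their circumcentre is (-11/6, 0.5) with r² = 845/18.
The farthest remaining point (1, -5) is at distance² 689/18 ≤ 845/18.
r = √(845/18) ≈ 6.85.

6.85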